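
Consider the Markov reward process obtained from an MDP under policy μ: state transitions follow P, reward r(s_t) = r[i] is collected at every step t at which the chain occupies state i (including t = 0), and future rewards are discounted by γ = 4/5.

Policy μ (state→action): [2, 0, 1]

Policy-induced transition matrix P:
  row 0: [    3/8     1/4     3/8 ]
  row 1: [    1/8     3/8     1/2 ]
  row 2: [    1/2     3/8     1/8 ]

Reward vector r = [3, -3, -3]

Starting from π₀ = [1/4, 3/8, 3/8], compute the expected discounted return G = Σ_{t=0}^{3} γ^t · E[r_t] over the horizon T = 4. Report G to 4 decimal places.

t=0: π = [0.2500, 0.3750, 0.3750], E[r] = -1.5000, γ^t·E[r] = -1.500000, running G = -1.500000
t=1: π = [0.3281, 0.3438, 0.3281], E[r] = -1.0313, γ^t·E[r] = -0.825000, running G = -2.325000
t=2: π = [0.3301, 0.3340, 0.3359], E[r] = -1.0195, γ^t·E[r] = -0.652500, running G = -2.977500
t=3: π = [0.3335, 0.3337, 0.3328], E[r] = -0.9990, γ^t·E[r] = -0.511500, running G = -3.489000

G = -3.4890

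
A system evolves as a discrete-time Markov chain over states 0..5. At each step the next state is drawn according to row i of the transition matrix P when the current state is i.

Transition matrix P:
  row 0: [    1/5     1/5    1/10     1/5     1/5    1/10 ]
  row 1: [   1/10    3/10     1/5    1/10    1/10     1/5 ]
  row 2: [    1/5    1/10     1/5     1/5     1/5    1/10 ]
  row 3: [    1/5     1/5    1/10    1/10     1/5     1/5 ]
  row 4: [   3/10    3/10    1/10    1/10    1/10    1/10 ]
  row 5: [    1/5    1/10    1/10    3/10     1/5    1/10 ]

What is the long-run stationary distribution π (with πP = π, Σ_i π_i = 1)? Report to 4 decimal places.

Balance equations π_j = Σ_i π_i·P[i][j]:
  π_0 = 1/5·π_0 + 1/10·π_1 + 1/5·π_2 + 1/5·π_3 + 3/10·π_4 + 1/5·π_5
  π_1 = 1/5·π_0 + 3/10·π_1 + 1/10·π_2 + 1/5·π_3 + 3/10·π_4 + 1/10·π_5
  π_2 = 1/10·π_0 + 1/5·π_1 + 1/5·π_2 + 1/10·π_3 + 1/10·π_4 + 1/10·π_5
  π_3 = 1/5·π_0 + 1/10·π_1 + 1/5·π_2 + 1/10·π_3 + 1/10·π_4 + 3/10·π_5
  π_4 = 1/5·π_0 + 1/10·π_1 + 1/5·π_2 + 1/5·π_3 + 1/10·π_4 + 1/5·π_5
  normalize: π_0 + π_1 + π_2 + π_3 + π_4 + π_5 = 1
Solving the linear system gives exactly π = [9792/50149, 958/4559, 613/4559, 8043/50149, 8160/50149, 6873/50149].

π = [0.1953, 0.2101, 0.1345, 0.1604, 0.1627, 0.1371]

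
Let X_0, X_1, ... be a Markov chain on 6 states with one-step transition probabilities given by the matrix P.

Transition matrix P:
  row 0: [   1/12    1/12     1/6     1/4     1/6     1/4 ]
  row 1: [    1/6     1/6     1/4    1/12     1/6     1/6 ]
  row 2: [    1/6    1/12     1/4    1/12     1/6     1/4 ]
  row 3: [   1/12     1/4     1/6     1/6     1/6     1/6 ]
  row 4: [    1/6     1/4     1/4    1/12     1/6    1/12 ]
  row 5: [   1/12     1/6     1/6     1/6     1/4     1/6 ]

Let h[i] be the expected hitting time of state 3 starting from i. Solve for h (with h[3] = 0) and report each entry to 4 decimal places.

First-step conditioning: h[3] = 0; for i ≠ 3, h[i] = 1 + Σ_k P[i][k]·h[k].
  h[0] = 1 + 1/12·h[0] + 1/12·h[1] + 1/6·h[2] + 1/6·h[4] + 1/4·h[5]
  h[1] = 1 + 1/6·h[0] + 1/6·h[1] + 1/4·h[2] + 1/6·h[4] + 1/6·h[5]
  h[2] = 1 + 1/6·h[0] + 1/12·h[1] + 1/4·h[2] + 1/6·h[4] + 1/4·h[5]
  h[4] = 1 + 1/6·h[0] + 1/4·h[1] + 1/4·h[2] + 1/6·h[4] + 1/12·h[5]
  h[5] = 1 + 1/12·h[0] + 1/6·h[1] + 1/6·h[2] + 1/4·h[4] + 1/6·h[5]
Solving the 5×5 linear system over states ≠ 3 gives exactly h = [3212/465, 3818/465, 3796/465, 0, 256/31, 3554/465] (h[3] = 0 is the target).

h = [6.9075, 8.2108, 8.1634, 0.0000, 8.2581, 7.6430]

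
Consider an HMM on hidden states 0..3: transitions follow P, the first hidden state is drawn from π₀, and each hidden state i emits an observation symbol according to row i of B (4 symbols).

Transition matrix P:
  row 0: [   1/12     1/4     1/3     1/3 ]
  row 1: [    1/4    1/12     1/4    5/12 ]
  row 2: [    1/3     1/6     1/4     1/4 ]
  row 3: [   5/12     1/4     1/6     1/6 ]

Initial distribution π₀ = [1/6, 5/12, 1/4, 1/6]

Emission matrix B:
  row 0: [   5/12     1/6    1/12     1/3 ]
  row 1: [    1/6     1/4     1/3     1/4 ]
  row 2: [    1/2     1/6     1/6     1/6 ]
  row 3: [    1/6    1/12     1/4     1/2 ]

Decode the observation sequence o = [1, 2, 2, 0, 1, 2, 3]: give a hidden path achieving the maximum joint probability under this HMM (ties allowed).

path = [1, 3, 1, 2, 0, 1, 3]

t=0: δ = [2.778e-02, 1.042e-01, 4.167e-02, 1.389e-02]  (obs o_0=1)
t=1: δ = [2.170e-03, 2.894e-03, 4.340e-03, 1.085e-02]  ψ = [1, 1, 1, 1]  (obs o_1=2)
t=2: δ = [3.768e-04, 9.042e-04, 3.014e-04, 4.521e-04]  ψ = [3, 3, 3, 3]  (obs o_2=2)
t=3: δ = [9.419e-05, 1.884e-05, 1.130e-04, 6.279e-05]  ψ = [1, 3, 1, 1]  (obs o_3=0)
t=4: δ = [6.279e-06, 5.887e-06, 5.233e-06, 2.616e-06]  ψ = [2, 0, 0, 0]  (obs o_4=1)
t=5: δ = [1.454e-07, 5.233e-07, 3.489e-07, 6.132e-07]  ψ = [2, 0, 0, 1]  (obs o_5=2)
t=6: δ = [8.517e-08, 3.833e-08, 2.180e-08, 1.090e-07]  ψ = [3, 3, 1, 1]  (obs o_6=3)
backtrack: best end state = 3; path = [1, 3, 1, 2, 0, 1, 3]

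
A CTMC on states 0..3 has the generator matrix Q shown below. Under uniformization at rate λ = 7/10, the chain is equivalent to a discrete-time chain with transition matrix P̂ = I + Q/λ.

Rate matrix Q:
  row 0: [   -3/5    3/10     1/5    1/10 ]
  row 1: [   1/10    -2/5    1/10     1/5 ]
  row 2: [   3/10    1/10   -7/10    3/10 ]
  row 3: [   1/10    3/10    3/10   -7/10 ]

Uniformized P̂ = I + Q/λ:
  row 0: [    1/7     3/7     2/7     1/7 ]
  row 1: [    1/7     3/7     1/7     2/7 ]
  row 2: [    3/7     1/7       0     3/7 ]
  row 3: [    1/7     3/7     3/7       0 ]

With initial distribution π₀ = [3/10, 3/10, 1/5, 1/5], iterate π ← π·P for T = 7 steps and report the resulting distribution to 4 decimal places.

π = [0.2016, 0.3698, 0.2060, 0.2226]

t=0: π = [0.3000, 0.3000, 0.2000, 0.2000]
t=1: π = [0.2000, 0.3714, 0.2143, 0.2143]
t=2: π = [0.2041, 0.3673, 0.2020, 0.2265]
t=3: π = [0.2006, 0.3708, 0.2079, 0.2207]
t=4: π = [0.2022, 0.3692, 0.2049, 0.2237]
t=5: π = [0.2014, 0.3700, 0.2064, 0.2222]
t=6: π = [0.2018, 0.3696, 0.2056, 0.2230]
t=7: π = [0.2016, 0.3698, 0.2060, 0.2226]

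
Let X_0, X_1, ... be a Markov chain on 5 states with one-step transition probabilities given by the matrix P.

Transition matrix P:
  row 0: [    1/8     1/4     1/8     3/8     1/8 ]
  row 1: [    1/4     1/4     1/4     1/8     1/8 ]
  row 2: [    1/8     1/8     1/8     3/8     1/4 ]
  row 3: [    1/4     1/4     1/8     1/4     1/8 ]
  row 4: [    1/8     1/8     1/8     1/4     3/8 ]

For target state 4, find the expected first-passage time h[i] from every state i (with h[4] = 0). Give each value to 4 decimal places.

First-step conditioning: h[4] = 0; for i ≠ 4, h[i] = 1 + Σ_k P[i][k]·h[k].
  h[0] = 1 + 1/8·h[0] + 1/4·h[1] + 1/8·h[2] + 3/8·h[3]
  h[1] = 1 + 1/4·h[0] + 1/4·h[1] + 1/4·h[2] + 1/8·h[3]
  h[2] = 1 + 1/8·h[0] + 1/8·h[1] + 1/8·h[2] + 3/8·h[3]
  h[3] = 1 + 1/4·h[0] + 1/4·h[1] + 1/8·h[2] + 1/4·h[3]
Solving the 4×4 linear system over states ≠ 4 gives exactly h = [104/15, 512/75, 152/25, 104/15, 0] (h[4] = 0 is the target).

h = [6.9333, 6.8267, 6.0800, 6.9333, 0.0000]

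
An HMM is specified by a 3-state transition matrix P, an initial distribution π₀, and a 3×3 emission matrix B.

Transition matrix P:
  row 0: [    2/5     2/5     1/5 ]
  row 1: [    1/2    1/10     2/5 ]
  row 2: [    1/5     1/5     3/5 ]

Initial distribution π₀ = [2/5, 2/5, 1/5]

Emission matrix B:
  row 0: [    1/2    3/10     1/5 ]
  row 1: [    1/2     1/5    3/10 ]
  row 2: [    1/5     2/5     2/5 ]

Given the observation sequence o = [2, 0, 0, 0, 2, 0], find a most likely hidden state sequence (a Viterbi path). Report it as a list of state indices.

path = [1, 0, 1, 0, 1, 0]

t=0: δ = [8.000e-02, 1.200e-01, 8.000e-02]  (obs o_0=2)
t=1: δ = [3.000e-02, 1.600e-02, 9.600e-03]  ψ = [1, 0, 1]  (obs o_1=0)
t=2: δ = [6.000e-03, 6.000e-03, 1.280e-03]  ψ = [0, 0, 1]  (obs o_2=0)
t=3: δ = [1.500e-03, 1.200e-03, 4.800e-04]  ψ = [1, 0, 1]  (obs o_3=0)
t=4: δ = [1.200e-04, 1.800e-04, 1.920e-04]  ψ = [0, 0, 1]  (obs o_4=2)
t=5: δ = [4.500e-05, 2.400e-05, 2.304e-05]  ψ = [1, 0, 2]  (obs o_5=0)
backtrack: best end state = 0; path = [1, 0, 1, 0, 1, 0]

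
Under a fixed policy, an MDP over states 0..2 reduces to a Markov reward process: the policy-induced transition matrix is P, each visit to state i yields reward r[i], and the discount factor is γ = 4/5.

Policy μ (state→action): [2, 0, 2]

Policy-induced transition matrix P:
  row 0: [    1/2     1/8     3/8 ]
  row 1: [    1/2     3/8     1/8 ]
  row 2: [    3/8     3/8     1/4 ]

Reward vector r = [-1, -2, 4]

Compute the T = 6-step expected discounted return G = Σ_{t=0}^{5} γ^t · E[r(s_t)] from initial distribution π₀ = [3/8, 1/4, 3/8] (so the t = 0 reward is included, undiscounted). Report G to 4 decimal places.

G = 0.8744

t=0: π = [0.3750, 0.2500, 0.3750], E[r] = 0.6250, γ^t·E[r] = 0.625000, running G = 0.625000
t=1: π = [0.4531, 0.2813, 0.2656], E[r] = 0.0469, γ^t·E[r] = 0.037500, running G = 0.662500
t=2: π = [0.4668, 0.2617, 0.2715], E[r] = 0.0957, γ^t·E[r] = 0.061250, running G = 0.723750
t=3: π = [0.4661, 0.2583, 0.2756], E[r] = 0.1199, γ^t·E[r] = 0.061375, running G = 0.785125
t=4: π = [0.4655, 0.2585, 0.2760], E[r] = 0.1214, γ^t·E[r] = 0.049713, running G = 0.834838
t=5: π = [0.4655, 0.2586, 0.2759], E[r] = 0.1208, γ^t·E[r] = 0.039584, running G = 0.874421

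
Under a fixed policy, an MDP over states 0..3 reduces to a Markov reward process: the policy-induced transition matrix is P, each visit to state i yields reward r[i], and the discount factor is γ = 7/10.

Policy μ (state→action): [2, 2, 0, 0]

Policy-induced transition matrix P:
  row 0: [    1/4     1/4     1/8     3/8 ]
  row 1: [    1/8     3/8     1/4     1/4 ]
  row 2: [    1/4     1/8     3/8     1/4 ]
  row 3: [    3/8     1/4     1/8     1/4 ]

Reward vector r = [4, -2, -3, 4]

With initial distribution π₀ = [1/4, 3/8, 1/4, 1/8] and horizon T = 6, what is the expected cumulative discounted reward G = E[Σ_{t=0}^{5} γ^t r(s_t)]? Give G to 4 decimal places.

t=0: π = [0.2500, 0.3750, 0.2500, 0.1250], E[r] = 0.0000, γ^t·E[r] = 0.000000, running G = 0.000000
t=1: π = [0.2188, 0.2656, 0.2344, 0.2813], E[r] = 0.7656, γ^t·E[r] = 0.535938, running G = 0.535938
t=2: π = [0.2520, 0.2539, 0.2168, 0.2773], E[r] = 0.9590, γ^t·E[r] = 0.469902, running G = 1.005840
t=3: π = [0.2529, 0.2546, 0.2109, 0.2815], E[r] = 0.9956, γ^t·E[r] = 0.341493, running G = 1.347333
t=4: π = [0.2534, 0.2555, 0.2096, 0.2816], E[r] = 1.0003, γ^t·E[r] = 0.240166, running G = 1.587498
t=5: π = [0.2533, 0.2557, 0.2093, 0.2817], E[r] = 1.0003, γ^t·E[r] = 0.168122, running G = 1.755620

G = 1.7556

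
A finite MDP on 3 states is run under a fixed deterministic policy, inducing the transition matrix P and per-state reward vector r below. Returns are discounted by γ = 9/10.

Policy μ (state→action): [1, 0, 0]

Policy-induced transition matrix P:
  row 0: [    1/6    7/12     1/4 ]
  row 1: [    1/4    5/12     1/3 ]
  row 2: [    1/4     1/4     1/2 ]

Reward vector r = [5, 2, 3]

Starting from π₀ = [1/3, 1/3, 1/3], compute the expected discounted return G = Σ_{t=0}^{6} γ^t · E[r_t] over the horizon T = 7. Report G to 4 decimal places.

G = 16.2388

t=0: π = [0.3333, 0.3333, 0.3333], E[r] = 3.3333, γ^t·E[r] = 3.333333, running G = 3.333333
t=1: π = [0.2222, 0.4167, 0.3611], E[r] = 3.0278, γ^t·E[r] = 2.725000, running G = 6.058333
t=2: π = [0.2315, 0.3935, 0.3750], E[r] = 3.0694, γ^t·E[r] = 2.486250, running G = 8.544583
t=3: π = [0.2307, 0.3927, 0.3765], E[r] = 3.0687, γ^t·E[r] = 2.237063, running G = 10.781646
t=4: π = [0.2308, 0.3924, 0.3769], E[r] = 3.0692, γ^t·E[r] = 2.013694, running G = 12.795340
t=5: π = [0.2308, 0.3923, 0.3769], E[r] = 3.0692, γ^t·E[r] = 1.812343, running G = 14.607683
t=6: π = [0.2308, 0.3923, 0.3769], E[r] = 3.0692, γ^t·E[r] = 1.631114, running G = 16.238797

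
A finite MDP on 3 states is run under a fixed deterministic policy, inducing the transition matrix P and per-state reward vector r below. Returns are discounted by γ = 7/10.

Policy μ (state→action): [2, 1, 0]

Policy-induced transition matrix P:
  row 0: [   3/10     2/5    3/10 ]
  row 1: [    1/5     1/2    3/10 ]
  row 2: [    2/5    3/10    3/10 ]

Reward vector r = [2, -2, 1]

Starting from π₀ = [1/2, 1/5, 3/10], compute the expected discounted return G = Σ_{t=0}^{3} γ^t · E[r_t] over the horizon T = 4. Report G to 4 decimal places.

G = 1.0487

t=0: π = [0.5000, 0.2000, 0.3000], E[r] = 0.9000, γ^t·E[r] = 0.900000, running G = 0.900000
t=1: π = [0.3100, 0.3900, 0.3000], E[r] = 0.1400, γ^t·E[r] = 0.098000, running G = 0.998000
t=2: π = [0.2910, 0.4090, 0.3000], E[r] = 0.0640, γ^t·E[r] = 0.031360, running G = 1.029360
t=3: π = [0.2891, 0.4109, 0.3000], E[r] = 0.0564, γ^t·E[r] = 0.019345, running G = 1.048705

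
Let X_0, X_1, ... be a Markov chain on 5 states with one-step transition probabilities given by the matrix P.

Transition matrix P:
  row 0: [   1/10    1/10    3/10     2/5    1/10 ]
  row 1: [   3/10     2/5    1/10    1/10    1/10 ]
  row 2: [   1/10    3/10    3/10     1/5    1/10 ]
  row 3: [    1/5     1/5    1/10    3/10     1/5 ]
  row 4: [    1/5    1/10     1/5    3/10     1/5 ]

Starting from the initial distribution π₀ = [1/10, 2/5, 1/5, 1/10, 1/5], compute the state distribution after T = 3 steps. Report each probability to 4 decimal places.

π = [0.1859, 0.2345, 0.1892, 0.2521, 0.1383]

t=0: π = [0.1000, 0.4000, 0.2000, 0.1000, 0.2000]
t=1: π = [0.2100, 0.2700, 0.1800, 0.2100, 0.1300]
t=2: π = [0.1880, 0.2380, 0.1910, 0.2490, 0.1340]
t=3: π = [0.1859, 0.2345, 0.1892, 0.2521, 0.1383]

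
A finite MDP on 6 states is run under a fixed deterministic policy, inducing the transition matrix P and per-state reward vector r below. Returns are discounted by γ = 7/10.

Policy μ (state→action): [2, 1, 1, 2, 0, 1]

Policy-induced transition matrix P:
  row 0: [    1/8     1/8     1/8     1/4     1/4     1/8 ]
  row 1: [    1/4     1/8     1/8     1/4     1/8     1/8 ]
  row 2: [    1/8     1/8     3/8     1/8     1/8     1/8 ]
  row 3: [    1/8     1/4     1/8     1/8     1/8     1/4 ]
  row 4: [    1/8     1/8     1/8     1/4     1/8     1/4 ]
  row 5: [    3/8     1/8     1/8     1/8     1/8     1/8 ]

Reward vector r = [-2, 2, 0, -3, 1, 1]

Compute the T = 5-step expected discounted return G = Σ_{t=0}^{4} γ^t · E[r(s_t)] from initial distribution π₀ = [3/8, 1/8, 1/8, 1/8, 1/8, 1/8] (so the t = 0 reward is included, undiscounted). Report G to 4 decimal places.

G = -1.1975

t=0: π = [0.3750, 0.1250, 0.1250, 0.1250, 0.1250, 0.1250], E[r] = -0.6250, γ^t·E[r] = -0.625000, running G = -0.625000
t=1: π = [0.1719, 0.1406, 0.1563, 0.2031, 0.1719, 0.1563], E[r] = -0.3438, γ^t·E[r] = -0.240625, running G = -0.865625
t=2: π = [0.1816, 0.1504, 0.1641, 0.1855, 0.1465, 0.1719], E[r] = -0.3008, γ^t·E[r] = -0.147383, running G = -1.013008
t=3: π = [0.1868, 0.1482, 0.1660, 0.1848, 0.1477, 0.1665], E[r] = -0.3174, γ^t·E[r] = -0.108862, running G = -1.121870
t=4: π = [0.1852, 0.1481, 0.1665, 0.1853, 0.1483, 0.1666], E[r] = -0.3152, γ^t·E[r] = -0.075676, running G = -1.197546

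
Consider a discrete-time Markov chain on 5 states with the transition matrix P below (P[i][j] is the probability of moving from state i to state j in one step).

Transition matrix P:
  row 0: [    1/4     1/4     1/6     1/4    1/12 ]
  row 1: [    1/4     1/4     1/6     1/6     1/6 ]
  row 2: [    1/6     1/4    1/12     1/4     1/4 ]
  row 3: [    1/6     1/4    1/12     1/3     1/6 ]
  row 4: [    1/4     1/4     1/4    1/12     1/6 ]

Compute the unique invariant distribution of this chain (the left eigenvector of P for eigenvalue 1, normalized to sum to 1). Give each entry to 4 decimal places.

π = [0.2192, 0.2500, 0.1492, 0.2208, 0.1608]

Balance equations π_j = Σ_i π_i·P[i][j]:
  π_0 = 1/4·π_0 + 1/4·π_1 + 1/6·π_2 + 1/6·π_3 + 1/4·π_4
  π_1 = 1/4·π_0 + 1/4·π_1 + 1/4·π_2 + 1/4·π_3 + 1/4·π_4
  π_2 = 1/6·π_0 + 1/6·π_1 + 1/12·π_2 + 1/12·π_3 + 1/4·π_4
  π_3 = 1/4·π_0 + 1/6·π_1 + 1/4·π_2 + 1/3·π_3 + 1/12·π_4
  normalize: π_0 + π_1 + π_2 + π_3 + π_4 = 1
Solving the linear system gives exactly π = [1379/6292, 1/4, 939/6292, 1389/6292, 23/143].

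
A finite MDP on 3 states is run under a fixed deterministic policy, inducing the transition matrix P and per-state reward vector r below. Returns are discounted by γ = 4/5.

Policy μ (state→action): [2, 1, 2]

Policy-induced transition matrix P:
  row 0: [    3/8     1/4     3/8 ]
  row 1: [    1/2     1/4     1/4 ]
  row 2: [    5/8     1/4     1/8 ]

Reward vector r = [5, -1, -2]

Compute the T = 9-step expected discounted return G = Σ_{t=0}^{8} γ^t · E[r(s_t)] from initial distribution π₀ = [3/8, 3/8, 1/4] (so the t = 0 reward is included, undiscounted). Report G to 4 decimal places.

G = 6.2868

t=0: π = [0.3750, 0.3750, 0.2500], E[r] = 1.0000, γ^t·E[r] = 1.000000, running G = 1.000000
t=1: π = [0.4844, 0.2500, 0.2656], E[r] = 1.6406, γ^t·E[r] = 1.312500, running G = 2.312500
t=2: π = [0.4727, 0.2500, 0.2773], E[r] = 1.5586, γ^t·E[r] = 0.997500, running G = 3.310000
t=3: π = [0.4756, 0.2500, 0.2744], E[r] = 1.5791, γ^t·E[r] = 0.808500, running G = 4.118500
t=4: π = [0.4749, 0.2500, 0.2751], E[r] = 1.5740, γ^t·E[r] = 0.644700, running G = 4.763200
t=5: π = [0.4750, 0.2500, 0.2750], E[r] = 1.5753, γ^t·E[r] = 0.516180, running G = 5.279380
t=6: π = [0.4750, 0.2500, 0.2750], E[r] = 1.5749, γ^t·E[r] = 0.412860, running G = 5.692240
t=7: π = [0.4750, 0.2500, 0.2750], E[r] = 1.5750, γ^t·E[r] = 0.330305, running G = 6.022545
t=8: π = [0.4750, 0.2500, 0.2750], E[r] = 1.5750, γ^t·E[r] = 0.264240, running G = 6.286785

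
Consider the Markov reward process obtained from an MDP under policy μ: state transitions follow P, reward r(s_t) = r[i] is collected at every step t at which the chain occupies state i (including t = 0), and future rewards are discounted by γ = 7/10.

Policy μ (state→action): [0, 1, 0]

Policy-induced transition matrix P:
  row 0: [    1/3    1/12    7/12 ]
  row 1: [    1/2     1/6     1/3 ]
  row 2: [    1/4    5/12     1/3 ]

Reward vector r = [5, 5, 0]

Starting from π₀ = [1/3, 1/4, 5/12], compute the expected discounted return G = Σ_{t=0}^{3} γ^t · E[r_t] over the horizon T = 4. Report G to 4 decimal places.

G = 7.3812

t=0: π = [0.3333, 0.2500, 0.4167], E[r] = 2.9167, γ^t·E[r] = 2.916667, running G = 2.916667
t=1: π = [0.3403, 0.2431, 0.4167], E[r] = 2.9167, γ^t·E[r] = 2.041667, running G = 4.958333
t=2: π = [0.3391, 0.2425, 0.4184], E[r] = 2.9080, γ^t·E[r] = 1.424913, running G = 6.383247
t=3: π = [0.3389, 0.2430, 0.4181], E[r] = 2.9094, γ^t·E[r] = 0.997935, running G = 7.381182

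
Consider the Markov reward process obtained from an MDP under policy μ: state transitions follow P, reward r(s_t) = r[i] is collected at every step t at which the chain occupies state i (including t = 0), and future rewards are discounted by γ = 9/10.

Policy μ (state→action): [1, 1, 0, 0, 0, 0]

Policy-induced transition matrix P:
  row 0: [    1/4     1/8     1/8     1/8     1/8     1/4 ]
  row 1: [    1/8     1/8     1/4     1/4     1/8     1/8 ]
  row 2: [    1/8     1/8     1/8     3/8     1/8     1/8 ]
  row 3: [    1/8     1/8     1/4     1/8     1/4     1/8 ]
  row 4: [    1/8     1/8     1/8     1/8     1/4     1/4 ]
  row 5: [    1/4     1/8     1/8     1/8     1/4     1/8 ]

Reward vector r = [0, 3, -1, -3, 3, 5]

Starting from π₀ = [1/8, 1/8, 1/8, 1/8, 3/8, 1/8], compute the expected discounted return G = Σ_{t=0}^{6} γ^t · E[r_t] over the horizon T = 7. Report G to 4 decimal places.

G = 6.4006

t=0: π = [0.1250, 0.1250, 0.1250, 0.1250, 0.3750, 0.1250], E[r] = 1.6250, γ^t·E[r] = 1.625000, running G = 1.625000
t=1: π = [0.1563, 0.1250, 0.1563, 0.1719, 0.2031, 0.1875], E[r] = 1.2500, γ^t·E[r] = 1.125000, running G = 2.750000
t=2: π = [0.1680, 0.1250, 0.1621, 0.1797, 0.1953, 0.1699], E[r] = 1.1094, γ^t·E[r] = 0.898594, running G = 3.648594
t=3: π = [0.1672, 0.1250, 0.1631, 0.1812, 0.1931, 0.1704], E[r] = 1.0999, γ^t·E[r] = 0.801793, running G = 4.450387
t=4: π = [0.1672, 0.1250, 0.1633, 0.1814, 0.1931, 0.1700], E[r] = 1.0970, γ^t·E[r] = 0.719752, running G = 5.170139
t=5: π = [0.1672, 0.1250, 0.1633, 0.1814, 0.1931, 0.1700], E[r] = 1.0968, γ^t·E[r] = 0.647621, running G = 5.817760
t=6: π = [0.1671, 0.1250, 0.1633, 0.1814, 0.1931, 0.1700], E[r] = 1.0967, γ^t·E[r] = 0.582825, running G = 6.400585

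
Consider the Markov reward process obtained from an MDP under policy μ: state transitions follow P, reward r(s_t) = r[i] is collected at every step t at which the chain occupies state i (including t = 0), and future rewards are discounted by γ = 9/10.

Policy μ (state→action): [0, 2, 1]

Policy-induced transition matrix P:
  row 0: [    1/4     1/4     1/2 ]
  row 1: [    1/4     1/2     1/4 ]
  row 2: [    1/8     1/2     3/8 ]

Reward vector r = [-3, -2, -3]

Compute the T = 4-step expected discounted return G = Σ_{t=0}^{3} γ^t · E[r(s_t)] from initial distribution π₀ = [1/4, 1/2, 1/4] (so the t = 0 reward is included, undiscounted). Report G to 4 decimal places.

G = -8.7358

t=0: π = [0.2500, 0.5000, 0.2500], E[r] = -2.5000, γ^t·E[r] = -2.500000, running G = -2.500000
t=1: π = [0.2188, 0.4375, 0.3438], E[r] = -2.5625, γ^t·E[r] = -2.306250, running G = -4.806250
t=2: π = [0.2070, 0.4453, 0.3477], E[r] = -2.5547, γ^t·E[r] = -2.069297, running G = -6.875547
t=3: π = [0.2065, 0.4482, 0.3452], E[r] = -2.5518, γ^t·E[r] = -1.860231, running G = -8.735778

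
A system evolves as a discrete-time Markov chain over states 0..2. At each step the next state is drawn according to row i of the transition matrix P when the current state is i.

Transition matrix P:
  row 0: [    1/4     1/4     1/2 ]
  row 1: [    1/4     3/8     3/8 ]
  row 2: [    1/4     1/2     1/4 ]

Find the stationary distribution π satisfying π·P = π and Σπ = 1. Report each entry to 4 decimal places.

Balance equations π_j = Σ_i π_i·P[i][j]:
  π_0 = 1/4·π_0 + 1/4·π_1 + 1/4·π_2
  π_1 = 1/4·π_0 + 3/8·π_1 + 1/2·π_2
  normalize: π_0 + π_1 + π_2 = 1
Solving the linear system gives exactly π = [1/4, 7/18, 13/36].

π = [0.2500, 0.3889, 0.3611]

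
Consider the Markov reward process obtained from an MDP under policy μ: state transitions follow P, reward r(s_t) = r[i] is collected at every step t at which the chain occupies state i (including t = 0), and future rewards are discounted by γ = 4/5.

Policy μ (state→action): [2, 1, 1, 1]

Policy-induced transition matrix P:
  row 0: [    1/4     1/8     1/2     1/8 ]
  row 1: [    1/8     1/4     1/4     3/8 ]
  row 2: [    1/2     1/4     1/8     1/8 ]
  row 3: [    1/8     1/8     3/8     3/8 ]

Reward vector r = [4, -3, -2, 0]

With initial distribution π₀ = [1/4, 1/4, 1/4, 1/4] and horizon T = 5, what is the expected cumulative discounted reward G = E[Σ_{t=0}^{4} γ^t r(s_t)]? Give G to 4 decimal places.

t=0: π = [0.2500, 0.2500, 0.2500, 0.2500], E[r] = -0.2500, γ^t·E[r] = -0.250000, running G = -0.250000
t=1: π = [0.2500, 0.1875, 0.3125, 0.2500], E[r] = -0.1875, γ^t·E[r] = -0.150000, running G = -0.400000
t=2: π = [0.2734, 0.1875, 0.3047, 0.2344], E[r] = -0.0781, γ^t·E[r] = -0.050000, running G = -0.450000
t=3: π = [0.2734, 0.1865, 0.3096, 0.2305], E[r] = -0.0850, γ^t·E[r] = -0.043500, running G = -0.493500
t=4: π = [0.2753, 0.1870, 0.3085, 0.2292], E[r] = -0.0769, γ^t·E[r] = -0.031500, running G = -0.525000

G = -0.5250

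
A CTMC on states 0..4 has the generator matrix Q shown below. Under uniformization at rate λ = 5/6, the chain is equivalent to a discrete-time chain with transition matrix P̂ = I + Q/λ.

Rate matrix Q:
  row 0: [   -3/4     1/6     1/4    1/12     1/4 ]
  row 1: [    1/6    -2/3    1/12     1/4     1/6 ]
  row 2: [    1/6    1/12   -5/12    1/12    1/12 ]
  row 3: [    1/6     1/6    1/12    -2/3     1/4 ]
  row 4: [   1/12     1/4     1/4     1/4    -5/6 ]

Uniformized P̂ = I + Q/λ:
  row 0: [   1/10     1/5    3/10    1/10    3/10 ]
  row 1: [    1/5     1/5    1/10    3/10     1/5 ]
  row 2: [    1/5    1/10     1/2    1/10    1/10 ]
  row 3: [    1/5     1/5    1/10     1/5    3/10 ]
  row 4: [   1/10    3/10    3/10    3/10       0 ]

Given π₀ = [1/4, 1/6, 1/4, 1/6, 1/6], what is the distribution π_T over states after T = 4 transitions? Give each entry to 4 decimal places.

π = [0.1660, 0.1894, 0.2800, 0.1917, 0.1730]

t=0: π = [0.2500, 0.1667, 0.2500, 0.1667, 0.1667]
t=1: π = [0.1583, 0.1917, 0.2833, 0.1833, 0.1833]
t=2: π = [0.1658, 0.1900, 0.2817, 0.1933, 0.1692]
t=3: π = [0.1665, 0.1888, 0.2797, 0.1912, 0.1739]
t=4: π = [0.1660, 0.1894, 0.2800, 0.1917, 0.1730]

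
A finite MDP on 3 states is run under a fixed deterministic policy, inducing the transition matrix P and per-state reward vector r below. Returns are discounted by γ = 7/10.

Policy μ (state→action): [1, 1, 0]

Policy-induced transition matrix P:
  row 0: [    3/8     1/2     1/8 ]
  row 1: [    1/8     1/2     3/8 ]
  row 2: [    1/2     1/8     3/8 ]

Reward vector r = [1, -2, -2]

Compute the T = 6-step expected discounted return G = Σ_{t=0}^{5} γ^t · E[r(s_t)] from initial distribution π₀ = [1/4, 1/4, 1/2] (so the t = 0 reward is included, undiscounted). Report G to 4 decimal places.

t=0: π = [0.2500, 0.2500, 0.5000], E[r] = -1.2500, γ^t·E[r] = -1.250000, running G = -1.250000
t=1: π = [0.3750, 0.3125, 0.3125], E[r] = -0.8750, γ^t·E[r] = -0.612500, running G = -1.862500
t=2: π = [0.3359, 0.3828, 0.2813], E[r] = -0.9922, γ^t·E[r] = -0.486172, running G = -2.348672
t=3: π = [0.3145, 0.3945, 0.2910], E[r] = -1.0566, γ^t·E[r] = -0.362428, running G = -2.711100
t=4: π = [0.3127, 0.3909, 0.2964], E[r] = -1.0618, γ^t·E[r] = -0.254930, running G = -2.966030
t=5: π = [0.3143, 0.3889, 0.2968], E[r] = -1.0570, γ^t·E[r] = -0.177651, running G = -3.143681

G = -3.1437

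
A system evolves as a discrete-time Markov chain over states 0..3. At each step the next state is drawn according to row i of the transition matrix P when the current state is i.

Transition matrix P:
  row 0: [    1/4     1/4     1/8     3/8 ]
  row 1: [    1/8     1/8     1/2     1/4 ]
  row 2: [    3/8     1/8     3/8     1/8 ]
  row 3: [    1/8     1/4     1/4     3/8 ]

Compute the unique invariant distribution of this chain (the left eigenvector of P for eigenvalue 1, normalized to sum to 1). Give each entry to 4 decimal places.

π = [0.2304, 0.1882, 0.3066, 0.2748]

Balance equations π_j = Σ_i π_i·P[i][j]:
  π_0 = 1/4·π_0 + 1/8·π_1 + 3/8·π_2 + 1/8·π_3
  π_1 = 1/4·π_0 + 1/8·π_1 + 1/8·π_2 + 1/4·π_3
  π_2 = 1/8·π_0 + 1/2·π_1 + 3/8·π_2 + 1/4·π_3
  normalize: π_0 + π_1 + π_2 + π_3 = 1
Solving the linear system gives exactly π = [109/473, 89/473, 145/473, 130/473].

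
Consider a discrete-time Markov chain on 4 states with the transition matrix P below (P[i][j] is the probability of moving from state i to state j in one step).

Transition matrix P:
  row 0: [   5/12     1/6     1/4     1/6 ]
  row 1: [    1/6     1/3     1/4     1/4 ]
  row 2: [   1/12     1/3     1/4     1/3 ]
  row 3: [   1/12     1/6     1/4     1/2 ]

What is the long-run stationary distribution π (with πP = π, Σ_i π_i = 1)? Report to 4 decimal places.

Balance equations π_j = Σ_i π_i·P[i][j]:
  π_0 = 5/12·π_0 + 1/6·π_1 + 1/12·π_2 + 1/12·π_3
  π_1 = 1/6·π_0 + 1/3·π_1 + 1/3·π_2 + 1/6·π_3
  π_2 = 1/4·π_0 + 1/4·π_1 + 1/4·π_2 + 1/4·π_3
  normalize: π_0 + π_1 + π_2 + π_3 = 1
Solving the linear system gives exactly π = [5/32, 1/4, 1/4, 11/32].

π = [0.1563, 0.2500, 0.2500, 0.3438]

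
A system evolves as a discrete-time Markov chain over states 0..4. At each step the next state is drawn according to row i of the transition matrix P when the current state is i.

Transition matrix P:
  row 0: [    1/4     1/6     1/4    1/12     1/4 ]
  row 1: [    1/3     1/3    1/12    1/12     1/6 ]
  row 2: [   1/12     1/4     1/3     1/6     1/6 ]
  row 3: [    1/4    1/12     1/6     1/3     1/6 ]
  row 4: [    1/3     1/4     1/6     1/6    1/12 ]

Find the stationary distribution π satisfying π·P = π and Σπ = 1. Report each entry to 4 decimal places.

Balance equations π_j = Σ_i π_i·P[i][j]:
  π_0 = 1/4·π_0 + 1/3·π_1 + 1/12·π_2 + 1/4·π_3 + 1/3·π_4
  π_1 = 1/6·π_0 + 1/3·π_1 + 1/4·π_2 + 1/12·π_3 + 1/4·π_4
  π_2 = 1/4·π_0 + 1/12·π_1 + 1/3·π_2 + 1/6·π_3 + 1/6·π_4
  π_3 = 1/12·π_0 + 1/12·π_1 + 1/6·π_2 + 1/3·π_3 + 1/6·π_4
  normalize: π_0 + π_1 + π_2 + π_3 + π_4 = 1
Solving the linear system gives exactly π = [445/1786, 397/1786, 181/893, 273/1786, 309/1786].

π = [0.2492, 0.2223, 0.2027, 0.1529, 0.1730]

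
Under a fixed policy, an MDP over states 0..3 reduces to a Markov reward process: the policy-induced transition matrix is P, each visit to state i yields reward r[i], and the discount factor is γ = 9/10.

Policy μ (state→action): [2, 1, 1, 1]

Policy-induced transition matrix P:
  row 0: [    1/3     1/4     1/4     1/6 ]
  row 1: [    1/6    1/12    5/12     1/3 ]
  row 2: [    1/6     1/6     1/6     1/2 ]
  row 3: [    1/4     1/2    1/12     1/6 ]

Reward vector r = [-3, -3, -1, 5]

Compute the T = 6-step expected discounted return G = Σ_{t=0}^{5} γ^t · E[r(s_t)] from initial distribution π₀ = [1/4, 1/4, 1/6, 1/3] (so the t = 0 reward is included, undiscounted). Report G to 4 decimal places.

G = -1.1099

t=0: π = [0.2500, 0.2500, 0.1667, 0.3333], E[r] = 0.0000, γ^t·E[r] = 0.000000, running G = 0.000000
t=1: π = [0.2361, 0.2778, 0.2222, 0.2639], E[r] = -0.4444, γ^t·E[r] = -0.400000, running G = -0.400000
t=2: π = [0.2280, 0.2512, 0.2338, 0.2870], E[r] = -0.2361, γ^t·E[r] = -0.191250, running G = -0.591250
t=3: π = [0.2286, 0.2604, 0.2245, 0.2865], E[r] = -0.2593, γ^t·E[r] = -0.189000, running G = -0.780250
t=4: π = [0.2286, 0.2595, 0.2269, 0.2849], E[r] = -0.2668, γ^t·E[r] = -0.175036, running G = -0.955286
t=5: π = [0.2285, 0.2591, 0.2269, 0.2856], E[r] = -0.2618, γ^t·E[r] = -0.154571, running G = -1.109857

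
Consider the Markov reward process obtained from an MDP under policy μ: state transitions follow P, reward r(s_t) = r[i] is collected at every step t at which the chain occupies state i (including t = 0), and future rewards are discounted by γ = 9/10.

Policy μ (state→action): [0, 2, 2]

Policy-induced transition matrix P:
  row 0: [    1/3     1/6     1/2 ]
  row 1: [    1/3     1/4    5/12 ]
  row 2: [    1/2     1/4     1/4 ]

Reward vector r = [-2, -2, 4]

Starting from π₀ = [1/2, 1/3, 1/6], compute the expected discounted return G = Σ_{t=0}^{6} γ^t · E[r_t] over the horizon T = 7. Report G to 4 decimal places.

G = 0.5215

t=0: π = [0.5000, 0.3333, 0.1667], E[r] = -1.0000, γ^t·E[r] = -1.000000, running G = -1.000000
t=1: π = [0.3611, 0.2083, 0.4306], E[r] = 0.5833, γ^t·E[r] = 0.525000, running G = -0.475000
t=2: π = [0.4051, 0.2199, 0.3750], E[r] = 0.2500, γ^t·E[r] = 0.202500, running G = -0.272500
t=3: π = [0.3958, 0.2162, 0.3879], E[r] = 0.3275, γ^t·E[r] = 0.238781, running G = -0.033719
t=4: π = [0.3980, 0.2170, 0.3850], E[r] = 0.3100, γ^t·E[r] = 0.203386, running G = 0.169667
t=5: π = [0.3975, 0.2168, 0.3857], E[r] = 0.3140, γ^t·E[r] = 0.185411, running G = 0.355078
t=6: π = [0.3976, 0.2169, 0.3855], E[r] = 0.3131, γ^t·E[r] = 0.166386, running G = 0.521464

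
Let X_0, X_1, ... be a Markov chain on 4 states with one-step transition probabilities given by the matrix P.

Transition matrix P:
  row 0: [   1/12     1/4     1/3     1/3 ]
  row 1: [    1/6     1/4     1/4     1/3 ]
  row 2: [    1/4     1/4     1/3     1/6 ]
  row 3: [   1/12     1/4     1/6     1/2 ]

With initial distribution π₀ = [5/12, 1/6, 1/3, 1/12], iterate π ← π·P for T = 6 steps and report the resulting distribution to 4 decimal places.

π = [0.1466, 0.2500, 0.2544, 0.3490]

t=0: π = [0.4167, 0.1667, 0.3333, 0.0833]
t=1: π = [0.1528, 0.2500, 0.3056, 0.2917]
t=2: π = [0.1551, 0.2500, 0.2639, 0.3310]
t=3: π = [0.1481, 0.2500, 0.2573, 0.3445]
t=4: π = [0.1471, 0.2500, 0.2551, 0.3479]
t=5: π = [0.1467, 0.2500, 0.2545, 0.3488]
t=6: π = [0.1466, 0.2500, 0.2544, 0.3490]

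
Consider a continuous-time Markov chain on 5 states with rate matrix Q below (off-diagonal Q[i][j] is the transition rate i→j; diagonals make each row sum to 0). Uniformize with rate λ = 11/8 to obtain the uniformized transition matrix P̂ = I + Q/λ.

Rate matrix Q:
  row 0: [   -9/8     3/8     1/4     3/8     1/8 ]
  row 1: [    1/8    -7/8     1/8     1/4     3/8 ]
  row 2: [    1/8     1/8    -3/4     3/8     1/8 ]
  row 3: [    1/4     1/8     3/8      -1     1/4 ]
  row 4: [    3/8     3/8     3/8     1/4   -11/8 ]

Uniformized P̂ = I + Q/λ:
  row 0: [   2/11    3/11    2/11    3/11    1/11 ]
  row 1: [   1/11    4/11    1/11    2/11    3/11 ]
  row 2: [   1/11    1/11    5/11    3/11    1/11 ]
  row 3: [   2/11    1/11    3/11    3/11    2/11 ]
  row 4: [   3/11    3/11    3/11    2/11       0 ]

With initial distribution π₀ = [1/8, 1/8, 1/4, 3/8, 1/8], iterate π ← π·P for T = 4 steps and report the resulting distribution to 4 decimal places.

t=0: π = [0.1250, 0.1250, 0.2500, 0.3750, 0.1250]
t=1: π = [0.1591, 0.1705, 0.2841, 0.2500, 0.1364]
t=2: π = [0.1529, 0.1911, 0.2789, 0.2448, 0.1322]
t=3: π = [0.1511, 0.1949, 0.2748, 0.2433, 0.1359]
t=4: π = [0.1515, 0.1962, 0.2735, 0.2427, 0.1361]

π = [0.1515, 0.1962, 0.2735, 0.2427, 0.1361]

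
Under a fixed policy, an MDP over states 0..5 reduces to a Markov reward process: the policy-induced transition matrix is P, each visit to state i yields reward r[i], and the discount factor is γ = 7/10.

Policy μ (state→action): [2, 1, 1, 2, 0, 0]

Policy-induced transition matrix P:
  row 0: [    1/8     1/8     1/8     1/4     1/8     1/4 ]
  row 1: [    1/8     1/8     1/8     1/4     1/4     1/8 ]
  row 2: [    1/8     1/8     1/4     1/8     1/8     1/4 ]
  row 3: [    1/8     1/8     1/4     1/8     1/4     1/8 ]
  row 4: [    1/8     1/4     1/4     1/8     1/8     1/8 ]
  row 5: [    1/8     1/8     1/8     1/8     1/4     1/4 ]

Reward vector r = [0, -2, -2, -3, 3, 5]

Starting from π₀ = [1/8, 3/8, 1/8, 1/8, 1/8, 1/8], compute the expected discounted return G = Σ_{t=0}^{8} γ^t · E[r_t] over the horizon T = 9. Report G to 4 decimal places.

G = 0.3207

t=0: π = [0.1250, 0.3750, 0.1250, 0.1250, 0.1250, 0.1250], E[r] = -0.3750, γ^t·E[r] = -0.375000, running G = -0.375000
t=1: π = [0.1250, 0.1406, 0.1719, 0.1875, 0.2031, 0.1719], E[r] = 0.2813, γ^t·E[r] = 0.196875, running G = -0.178125
t=2: π = [0.1250, 0.1504, 0.1953, 0.1582, 0.1875, 0.1836], E[r] = 0.3145, γ^t·E[r] = 0.154082, running G = -0.024043
t=3: π = [0.1250, 0.1484, 0.1926, 0.1594, 0.1865, 0.1880], E[r] = 0.3391, γ^t·E[r] = 0.116315, running G = 0.092272
t=4: π = [0.1250, 0.1483, 0.1923, 0.1592, 0.1870, 0.1882], E[r] = 0.3431, γ^t·E[r] = 0.082388, running G = 0.174660
t=5: π = [0.1250, 0.1484, 0.1923, 0.1592, 0.1870, 0.1882], E[r] = 0.3430, γ^t·E[r] = 0.057645, running G = 0.232305
t=6: π = [0.1250, 0.1484, 0.1923, 0.1592, 0.1870, 0.1882], E[r] = 0.3430, γ^t·E[r] = 0.040350, running G = 0.272655
t=7: π = [0.1250, 0.1484, 0.1923, 0.1592, 0.1870, 0.1882], E[r] = 0.3430, γ^t·E[r] = 0.028245, running G = 0.300900
t=8: π = [0.1250, 0.1484, 0.1923, 0.1592, 0.1870, 0.1882], E[r] = 0.3430, γ^t·E[r] = 0.019771, running G = 0.320671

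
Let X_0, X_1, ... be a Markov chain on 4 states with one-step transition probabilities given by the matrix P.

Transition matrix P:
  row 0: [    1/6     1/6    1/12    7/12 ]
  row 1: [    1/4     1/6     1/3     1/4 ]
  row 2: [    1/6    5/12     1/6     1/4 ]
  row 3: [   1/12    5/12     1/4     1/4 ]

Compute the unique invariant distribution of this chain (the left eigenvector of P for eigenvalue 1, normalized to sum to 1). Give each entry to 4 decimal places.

π = [0.1662, 0.3001, 0.2283, 0.3054]

Balance equations π_j = Σ_i π_i·P[i][j]:
  π_0 = 1/6·π_0 + 1/4·π_1 + 1/6·π_2 + 1/12·π_3
  π_1 = 1/6·π_0 + 1/6·π_1 + 5/12·π_2 + 5/12·π_3
  π_2 = 1/12·π_0 + 1/3·π_1 + 1/6·π_2 + 1/4·π_3
  normalize: π_0 + π_1 + π_2 + π_3 = 1
Solving the linear system gives exactly π = [125/752, 677/2256, 515/2256, 689/2256].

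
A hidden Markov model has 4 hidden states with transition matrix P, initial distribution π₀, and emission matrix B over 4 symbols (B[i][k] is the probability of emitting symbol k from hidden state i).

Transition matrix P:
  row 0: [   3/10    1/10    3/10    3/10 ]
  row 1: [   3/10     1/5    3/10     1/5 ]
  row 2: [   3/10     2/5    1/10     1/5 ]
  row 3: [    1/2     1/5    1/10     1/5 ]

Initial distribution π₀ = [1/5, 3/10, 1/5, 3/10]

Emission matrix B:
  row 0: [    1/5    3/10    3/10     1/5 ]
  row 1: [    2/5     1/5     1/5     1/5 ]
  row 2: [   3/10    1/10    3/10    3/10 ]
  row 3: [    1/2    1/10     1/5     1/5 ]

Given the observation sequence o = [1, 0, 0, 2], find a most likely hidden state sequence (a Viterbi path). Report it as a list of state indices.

path = [0, 3, 3, 0]

t=0: δ = [6.000e-02, 6.000e-02, 2.000e-02, 3.000e-02]  (obs o_0=1)
t=1: δ = [3.600e-03, 4.800e-03, 5.400e-03, 9.000e-03]  ψ = [0, 1, 0, 0]  (obs o_1=0)
t=2: δ = [9.000e-04, 8.640e-04, 4.320e-04, 9.000e-04]  ψ = [3, 2, 1, 3]  (obs o_2=0)
t=3: δ = [1.350e-04, 3.600e-05, 8.100e-05, 5.400e-05]  ψ = [3, 3, 0, 0]  (obs o_3=2)
backtrack: best end state = 0; path = [0, 3, 3, 0]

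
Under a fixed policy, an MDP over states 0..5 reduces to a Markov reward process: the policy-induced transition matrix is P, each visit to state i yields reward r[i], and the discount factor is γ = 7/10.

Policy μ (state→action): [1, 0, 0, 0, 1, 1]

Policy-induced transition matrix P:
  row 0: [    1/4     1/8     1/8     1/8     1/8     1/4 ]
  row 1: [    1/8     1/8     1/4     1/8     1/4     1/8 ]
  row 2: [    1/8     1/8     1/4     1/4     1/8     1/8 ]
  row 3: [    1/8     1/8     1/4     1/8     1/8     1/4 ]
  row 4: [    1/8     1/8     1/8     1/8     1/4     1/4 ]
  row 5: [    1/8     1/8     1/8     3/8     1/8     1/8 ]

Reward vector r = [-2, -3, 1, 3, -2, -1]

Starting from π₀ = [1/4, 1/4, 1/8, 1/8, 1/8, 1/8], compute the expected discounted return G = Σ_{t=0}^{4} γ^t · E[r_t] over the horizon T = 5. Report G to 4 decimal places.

t=0: π = [0.2500, 0.2500, 0.1250, 0.1250, 0.1250, 0.1250], E[r] = -1.1250, γ^t·E[r] = -1.125000, running G = -1.125000
t=1: π = [0.1563, 0.1250, 0.1875, 0.1719, 0.1719, 0.1875], E[r] = -0.5156, γ^t·E[r] = -0.360938, running G = -1.485938
t=2: π = [0.1445, 0.1250, 0.1855, 0.1953, 0.1621, 0.1875], E[r] = -0.4043, γ^t·E[r] = -0.198105, running G = -1.684043
t=3: π = [0.1431, 0.1250, 0.1882, 0.1951, 0.1609, 0.1877], E[r] = -0.3972, γ^t·E[r] = -0.136245, running G = -1.820288
t=4: π = [0.1429, 0.1250, 0.1885, 0.1955, 0.1607, 0.1874], E[r] = -0.3947, γ^t·E[r] = -0.094764, running G = -1.915052

G = -1.9151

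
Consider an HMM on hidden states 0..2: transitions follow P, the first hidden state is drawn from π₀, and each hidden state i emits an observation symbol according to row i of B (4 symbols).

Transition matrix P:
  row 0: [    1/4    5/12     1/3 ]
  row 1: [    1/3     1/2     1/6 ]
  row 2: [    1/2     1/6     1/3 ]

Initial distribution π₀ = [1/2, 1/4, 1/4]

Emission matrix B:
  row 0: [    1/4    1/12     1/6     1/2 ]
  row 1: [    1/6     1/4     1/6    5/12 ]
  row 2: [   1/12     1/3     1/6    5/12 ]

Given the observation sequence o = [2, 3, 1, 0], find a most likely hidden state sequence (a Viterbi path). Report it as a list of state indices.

t=0: δ = [8.333e-02, 4.167e-02, 4.167e-02]  (obs o_0=2)
t=1: δ = [1.042e-02, 1.447e-02, 1.157e-02]  ψ = [0, 0, 0]  (obs o_1=3)
t=2: δ = [4.823e-04, 1.808e-03, 1.286e-03]  ψ = [2, 1, 2]  (obs o_2=1)
t=3: δ = [1.608e-04, 1.507e-04, 3.572e-05]  ψ = [2, 1, 2]  (obs o_3=0)
backtrack: best end state = 0; path = [0, 2, 2, 0]

path = [0, 2, 2, 0]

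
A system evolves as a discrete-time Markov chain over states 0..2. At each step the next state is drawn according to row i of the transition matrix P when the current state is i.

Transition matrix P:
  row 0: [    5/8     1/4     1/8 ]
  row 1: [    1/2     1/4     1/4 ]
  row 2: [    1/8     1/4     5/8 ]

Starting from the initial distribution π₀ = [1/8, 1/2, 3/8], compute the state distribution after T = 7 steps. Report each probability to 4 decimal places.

π = [0.4365, 0.2500, 0.3135]

t=0: π = [0.1250, 0.5000, 0.3750]
t=1: π = [0.3750, 0.2500, 0.3750]
t=2: π = [0.4063, 0.2500, 0.3438]
t=3: π = [0.4219, 0.2500, 0.3281]
t=4: π = [0.4297, 0.2500, 0.3203]
t=5: π = [0.4336, 0.2500, 0.3164]
t=6: π = [0.4355, 0.2500, 0.3145]
t=7: π = [0.4365, 0.2500, 0.3135]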